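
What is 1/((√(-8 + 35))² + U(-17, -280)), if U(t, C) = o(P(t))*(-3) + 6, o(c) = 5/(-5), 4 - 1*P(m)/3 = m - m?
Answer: 1/36 ≈ 0.027778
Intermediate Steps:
P(m) = 12 (P(m) = 12 - 3*(m - m) = 12 - 3*0 = 12 + 0 = 12)
o(c) = -1 (o(c) = 5*(-⅕) = -1)
U(t, C) = 9 (U(t, C) = -1*(-3) + 6 = 3 + 6 = 9)
1/((√(-8 + 35))² + U(-17, -280)) = 1/((√(-8 + 35))² + 9) = 1/((√27)² + 9) = 1/((3*√3)² + 9) = 1/(27 + 9) = 1/36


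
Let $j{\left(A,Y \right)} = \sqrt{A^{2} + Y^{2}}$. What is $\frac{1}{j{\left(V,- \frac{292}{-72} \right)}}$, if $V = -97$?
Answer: $\frac{18 \sqrt{3053845}}{3053845} \approx 0.0103$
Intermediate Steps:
$\frac{1}{j{\left(V,- \frac{292}{-72} \right)}} = \frac{1}{\sqrt{\left(-97\right)^{2} + \left(- \frac{292}{-72}\right)^{2}}} = \frac{1}{\sqrt{9409 + \left(\left(-292\right) \left(- \frac{1}{72}\right)\right)^{2}}} = \frac{1}{\sqrt{9409 + \left(\frac{73}{18}\right)^{2}}} = \frac{1}{\sqrt{9409 + \frac{5329}{324}}} = \frac{1}{\sqrt{\frac{3053845}{324}}} = \frac{1}{\frac{1}{18} \sqrt{3053845}} = \frac{18 \sqrt{3053845}}{3053845}$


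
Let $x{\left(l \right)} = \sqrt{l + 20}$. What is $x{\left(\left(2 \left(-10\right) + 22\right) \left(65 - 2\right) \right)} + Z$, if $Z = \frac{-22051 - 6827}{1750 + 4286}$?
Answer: $- \frac{4813}{1006} + \sqrt{146} \approx 7.2988$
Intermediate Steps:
$x{\left(l \right)} = \sqrt{20 + l}$
$Z = - \frac{4813}{1006}$ ($Z = - \frac{28878}{6036} = \left(-28878\right) \frac{1}{6036} = - \frac{4813}{1006} \approx -4.7843$)
$x{\left(\left(2 \left(-10\right) + 22\right) \left(65 - 2\right) \right)} + Z = \sqrt{20 + \left(2 \left(-10\right) + 22\right) \left(65 - 2\right)} - \frac{4813}{1006} = \sqrt{20 + \left(-20 + 22\right) 63} - \frac{4813}{1006} = \sqrt{20 + 2 \cdot 63} - \frac{4813}{1006} = \sqrt{20 + 126} - \frac{4813}{1006} = \sqrt{146} - \frac{4813}{1006} = - \frac{4813}{1006} + \sqrt{146}$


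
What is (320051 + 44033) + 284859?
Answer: 648943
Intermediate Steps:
(320051 + 44033) + 284859 = 364084 + 284859 = 648943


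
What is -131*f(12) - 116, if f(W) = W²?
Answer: -18980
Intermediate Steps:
-131*f(12) - 116 = -131*12² - 116 = -131*144 - 116 = -18864 - 116 = -18980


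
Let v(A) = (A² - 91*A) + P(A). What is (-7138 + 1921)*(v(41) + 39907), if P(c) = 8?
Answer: -197541705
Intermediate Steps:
v(A) = 8 + A² - 91*A (v(A) = (A² - 91*A) + 8 = 8 + A² - 91*A)
(-7138 + 1921)*(v(41) + 39907) = (-7138 + 1921)*((8 + 41² - 91*41) + 39907) = -5217*((8 + 1681 - 3731) + 39907) = -5217*(-2042 + 39907) = -5217*37865 = -197541705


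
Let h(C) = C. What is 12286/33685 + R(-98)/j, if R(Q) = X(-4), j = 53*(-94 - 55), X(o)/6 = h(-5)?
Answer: 98033092/266010445 ≈ 0.36853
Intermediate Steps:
X(o) = -30 (X(o) = 6*(-5) = -30)
j = -7897 (j = 53*(-149) = -7897)
R(Q) = -30
12286/33685 + R(-98)/j = 12286/33685 - 30/(-7897) = 12286*(1/33685) - 30*(-1/7897) = 12286/33685 + 30/7897 = 98033092/266010445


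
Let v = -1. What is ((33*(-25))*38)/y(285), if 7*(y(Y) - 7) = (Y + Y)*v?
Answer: 219450/521 ≈ 421.21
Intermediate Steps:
y(Y) = 7 - 2*Y/7 (y(Y) = 7 + ((Y + Y)*(-1))/7 = 7 + ((2*Y)*(-1))/7 = 7 + (-2*Y)/7 = 7 - 2*Y/7)
((33*(-25))*38)/y(285) = ((33*(-25))*38)/(7 - 2/7*285) = (-825*38)/(7 - 570/7) = -31350/(-521/7) = -31350*(-7/521) = 219450/521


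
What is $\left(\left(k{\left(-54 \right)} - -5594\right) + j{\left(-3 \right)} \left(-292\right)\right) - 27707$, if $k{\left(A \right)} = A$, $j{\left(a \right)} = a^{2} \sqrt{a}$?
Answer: $-22167 - 2628 i \sqrt{3} \approx -22167.0 - 4551.8 i$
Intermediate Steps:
$j{\left(a \right)} = a^{\frac{5}{2}}$
$\left(\left(k{\left(-54 \right)} - -5594\right) + j{\left(-3 \right)} \left(-292\right)\right) - 27707 = \left(\left(-54 - -5594\right) + \left(-3\right)^{\frac{5}{2}} \left(-292\right)\right) - 27707 = \left(\left(-54 + 5594\right) + 9 i \sqrt{3} \left(-292\right)\right) - 27707 = \left(5540 - 2628 i \sqrt{3}\right) - 27707 = -22167 - 2628 i \sqrt{3}$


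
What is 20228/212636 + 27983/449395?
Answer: 221184636/1405258165 ≈ 0.15740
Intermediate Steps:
20228/212636 + 27983/449395 = 20228*(1/212636) + 27983*(1/449395) = 5057/53159 + 27983/449395 = 221184636/1405258165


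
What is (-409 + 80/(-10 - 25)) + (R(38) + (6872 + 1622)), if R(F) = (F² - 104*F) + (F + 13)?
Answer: 39380/7 ≈ 5625.7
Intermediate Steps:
R(F) = 13 + F² - 103*F (R(F) = (F² - 104*F) + (13 + F) = 13 + F² - 103*F)
(-409 + 80/(-10 - 25)) + (R(38) + (6872 + 1622)) = (-409 + 80/(-10 - 25)) + ((13 + 38² - 103*38) + (6872 + 1622)) = (-409 + 80/(-35)) + ((13 + 1444 - 3914) + 8494) = (-409 - 1/35*80) + (-2457 + 8494) = (-409 - 16/7) + 6037 = -2879/7 + 6037 = 39380/7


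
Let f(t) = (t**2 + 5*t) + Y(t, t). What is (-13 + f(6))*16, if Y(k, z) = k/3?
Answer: 880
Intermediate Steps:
Y(k, z) = k/3 (Y(k, z) = k*(1/3) = k/3)
f(t) = t**2 + 16*t/3 (f(t) = (t**2 + 5*t) + t/3 = t**2 + 16*t/3)
(-13 + f(6))*16 = (-13 + (1/3)*6*(16 + 3*6))*16 = (-13 + (1/3)*6*(16 + 18))*16 = (-13 + (1/3)*6*34)*16 = (-13 + 68)*16 = 55*16 = 880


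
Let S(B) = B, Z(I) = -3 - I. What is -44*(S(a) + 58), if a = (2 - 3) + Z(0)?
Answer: -2376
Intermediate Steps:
a = -4 (a = (2 - 3) + (-3 - 1*0) = -1 + (-3 + 0) = -1 - 3 = -4)
-44*(S(a) + 58) = -44*(-4 + 58) = -44*54 = -2376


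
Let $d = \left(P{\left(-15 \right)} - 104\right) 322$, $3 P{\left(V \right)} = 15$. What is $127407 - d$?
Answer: $159285$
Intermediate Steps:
$P{\left(V \right)} = 5$ ($P{\left(V \right)} = \frac{1}{3} \cdot 15 = 5$)
$d = -31878$ ($d = \left(5 - 104\right) 322 = \left(-99\right) 322 = -31878$)
$127407 - d = 127407 - -31878 = 127407 + 31878 = 159285$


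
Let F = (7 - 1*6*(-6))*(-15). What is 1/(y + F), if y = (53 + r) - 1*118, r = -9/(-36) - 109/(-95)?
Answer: -380/269269 ≈ -0.0014112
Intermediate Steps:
r = 531/380 (r = -9*(-1/36) - 109*(-1/95) = ¼ + 109/95 = 531/380 ≈ 1.3974)
y = -24169/380 (y = (53 + 531/380) - 1*118 = 20671/380 - 118 = -24169/380 ≈ -63.603)
F = -645 (F = (7 - 6*(-6))*(-15) = (7 + 36)*(-15) = 43*(-15) = -645)
1/(y + F) = 1/(-24169/380 - 645) = 1/(-269269/380) = -380/269269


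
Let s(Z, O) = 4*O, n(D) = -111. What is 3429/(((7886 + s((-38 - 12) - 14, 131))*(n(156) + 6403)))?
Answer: 3429/52915720 ≈ 6.4801e-5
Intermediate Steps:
3429/(((7886 + s((-38 - 12) - 14, 131))*(n(156) + 6403))) = 3429/(((7886 + 4*131)*(-111 + 6403))) = 3429/(((7886 + 524)*6292)) = 3429/((8410*6292)) = 3429/52915720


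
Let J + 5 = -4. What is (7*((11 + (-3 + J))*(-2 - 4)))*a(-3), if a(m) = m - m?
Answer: 0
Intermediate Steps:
a(m) = 0
J = -9 (J = -5 - 4 = -9)
(7*((11 + (-3 + J))*(-2 - 4)))*a(-3) = (7*((11 + (-3 - 9))*(-2 - 4)))*0 = (7*((11 - 12)*(-6)))*0 = (7*(-1*(-6)))*0 = (7*6)*0 = 42*0 = 0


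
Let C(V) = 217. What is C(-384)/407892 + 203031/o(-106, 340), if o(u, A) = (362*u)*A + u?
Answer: -13330601915/886933009452 ≈ -0.015030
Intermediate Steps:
o(u, A) = u + 362*A*u (o(u, A) = 362*A*u + u = u + 362*A*u)
C(-384)/407892 + 203031/o(-106, 340) = 217/407892 + 203031/((-106*(1 + 362*340))) = 217*(1/407892) + 203031/((-106*(1 + 123080))) = 217/407892 + 203031/((-106*123081)) = 217/407892 + 203031/(-13046586) = 217/407892 + 203031*(-1/13046586) = 217/407892 - 67677/4348862 = -13330601915/886933009452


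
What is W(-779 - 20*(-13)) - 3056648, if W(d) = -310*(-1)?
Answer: -3056338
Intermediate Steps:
W(d) = 310
W(-779 - 20*(-13)) - 3056648 = 310 - 3056648 = -3056338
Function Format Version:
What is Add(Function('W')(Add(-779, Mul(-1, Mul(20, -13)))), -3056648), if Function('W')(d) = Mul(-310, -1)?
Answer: -3056338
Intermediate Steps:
Function('W')(d) = 310
Add(Function('W')(Add(-779, Mul(-1, Mul(20, -13)))), -3056648) = Add(310, -3056648) = -3056338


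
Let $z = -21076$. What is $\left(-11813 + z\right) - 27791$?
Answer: $-60680$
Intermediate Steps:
$\left(-11813 + z\right) - 27791 = \left(-11813 - 21076\right) - 27791 = -32889 - 27791 = -60680$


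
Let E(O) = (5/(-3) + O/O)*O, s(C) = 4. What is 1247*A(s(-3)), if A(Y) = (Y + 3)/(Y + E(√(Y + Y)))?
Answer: 11223/4 + 3741*√2/4 ≈ 4128.4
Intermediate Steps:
E(O) = -2*O/3 (E(O) = (5*(-⅓) + 1)*O = (-5/3 + 1)*O = -2*O/3)
A(Y) = (3 + Y)/(Y - 2*√2*√Y/3) (A(Y) = (Y + 3)/(Y - 2*√(Y + Y)/3) = (3 + Y)/(Y - 2*√2*√Y/3))
1247*A(s(-3)) = 1247*(3*(3 + 4)/(3*4 - 2*√2*√4)) = 1247*(3*7/(12 - 2*√2*2)) = 1247*(3*7/(12 - 4*√2)) = 1247*(21/(12 - 4*√2)) = 26187/(12 - 4*√2)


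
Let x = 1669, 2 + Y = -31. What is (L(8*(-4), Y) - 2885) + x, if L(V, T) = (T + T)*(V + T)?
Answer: 3074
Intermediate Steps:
Y = -33 (Y = -2 - 31 = -33)
L(V, T) = 2*T*(T + V) (L(V, T) = (2*T)*(T + V) = 2*T*(T + V))
(L(8*(-4), Y) - 2885) + x = (2*(-33)*(-33 + 8*(-4)) - 2885) + 1669 = (2*(-33)*(-33 - 32) - 2885) + 1669 = (2*(-33)*(-65) - 2885) + 1669 = (4290 - 2885) + 1669 = 1405 + 1669 = 3074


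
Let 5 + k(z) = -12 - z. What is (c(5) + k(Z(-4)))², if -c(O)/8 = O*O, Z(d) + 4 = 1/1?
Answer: 45796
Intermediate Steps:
Z(d) = -3 (Z(d) = -4 + 1/1 = -4 + 1 = -3)
c(O) = -8*O² (c(O) = -8*O*O = -8*O²)
k(z) = -17 - z (k(z) = -5 + (-12 - z) = -17 - z)
(c(5) + k(Z(-4)))² = (-8*5² + (-17 - 1*(-3)))² = (-8*25 + (-17 + 3))² = (-200 - 14)² = (-214)² = 45796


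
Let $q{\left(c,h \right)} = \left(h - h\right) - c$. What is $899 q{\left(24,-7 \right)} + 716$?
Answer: $-20860$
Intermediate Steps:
$q{\left(c,h \right)} = - c$ ($q{\left(c,h \right)} = 0 - c = - c$)
$899 q{\left(24,-7 \right)} + 716 = 899 \left(\left(-1\right) 24\right) + 716 = 899 \left(-24\right) + 716 = -21576 + 716 = -20860$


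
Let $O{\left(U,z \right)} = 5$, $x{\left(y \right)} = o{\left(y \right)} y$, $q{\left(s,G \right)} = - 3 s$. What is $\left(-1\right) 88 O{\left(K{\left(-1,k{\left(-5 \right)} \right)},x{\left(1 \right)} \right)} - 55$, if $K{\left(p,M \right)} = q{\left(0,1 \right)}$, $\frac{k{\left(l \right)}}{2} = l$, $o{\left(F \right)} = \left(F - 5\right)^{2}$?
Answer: $-495$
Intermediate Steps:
$o{\left(F \right)} = \left(-5 + F\right)^{2}$
$k{\left(l \right)} = 2 l$
$x{\left(y \right)} = y \left(-5 + y\right)^{2}$ ($x{\left(y \right)} = \left(-5 + y\right)^{2} y = y \left(-5 + y\right)^{2}$)
$K{\left(p,M \right)} = 0$ ($K{\left(p,M \right)} = \left(-3\right) 0 = 0$)
$\left(-1\right) 88 O{\left(K{\left(-1,k{\left(-5 \right)} \right)},x{\left(1 \right)} \right)} - 55 = \left(-1\right) 88 \cdot 5 - 55 = \left(-88\right) 5 - 55 = -440 - 55 = -495$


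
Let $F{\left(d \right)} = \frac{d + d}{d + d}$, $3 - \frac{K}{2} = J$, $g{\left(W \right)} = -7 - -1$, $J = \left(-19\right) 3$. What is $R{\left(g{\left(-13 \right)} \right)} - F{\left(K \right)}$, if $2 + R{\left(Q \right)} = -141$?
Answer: $-144$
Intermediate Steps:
$J = -57$
$g{\left(W \right)} = -6$ ($g{\left(W \right)} = -7 + 1 = -6$)
$K = 120$ ($K = 6 - -114 = 6 + 114 = 120$)
$R{\left(Q \right)} = -143$ ($R{\left(Q \right)} = -2 - 141 = -143$)
$F{\left(d \right)} = 1$ ($F{\left(d \right)} = \frac{2 d}{2 d} = 2 d \frac{1}{2 d} = 1$)
$R{\left(g{\left(-13 \right)} \right)} - F{\left(K \right)} = -143 - 1 = -144$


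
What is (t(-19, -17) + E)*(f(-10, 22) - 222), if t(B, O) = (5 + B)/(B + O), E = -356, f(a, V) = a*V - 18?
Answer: 1472230/9 ≈ 1.6358e+5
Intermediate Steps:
f(a, V) = -18 + V*a (f(a, V) = V*a - 18 = -18 + V*a)
t(B, O) = (5 + B)/(B + O)
(t(-19, -17) + E)*(f(-10, 22) - 222) = ((5 - 19)/(-19 - 17) - 356)*((-18 + 22*(-10)) - 222) = (-14/(-36) - 356)*((-18 - 220) - 222) = (-1/36*(-14) - 356)*(-238 - 222) = (7/18 - 356)*(-460) = -6401/18*(-460) = 1472230/9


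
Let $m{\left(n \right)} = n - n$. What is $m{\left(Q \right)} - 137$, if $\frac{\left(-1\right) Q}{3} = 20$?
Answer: $-137$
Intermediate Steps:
$Q = -60$ ($Q = \left(-3\right) 20 = -60$)
$m{\left(n \right)} = 0$
$m{\left(Q \right)} - 137 = 0 - 137 = -137$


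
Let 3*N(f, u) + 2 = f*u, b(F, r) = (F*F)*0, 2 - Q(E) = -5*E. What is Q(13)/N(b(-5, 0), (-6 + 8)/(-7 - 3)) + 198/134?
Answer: -13269/134 ≈ -99.022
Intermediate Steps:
Q(E) = 2 + 5*E (Q(E) = 2 - (-5)*E = 2 + 5*E)
b(F, r) = 0 (b(F, r) = F²*0 = 0)
N(f, u) = -⅔ + f*u/3 (N(f, u) = -⅔ + (f*u)/3 = -⅔ + f*u/3)
Q(13)/N(b(-5, 0), (-6 + 8)/(-7 - 3)) + 198/134 = (2 + 5*13)/(-⅔ + (⅓)*0*((-6 + 8)/(-7 - 3))) + 198/134 = (2 + 65)/(-⅔ + (⅓)*0*(2/(-10))) + 198*(1/134) = 67/(-⅔ + (⅓)*0*(2*(-⅒))) + 99/67 = 67/(-⅔ + (⅓)*0*(-⅕)) + 99/67 = 67/(-⅔ + 0) + 99/67 = 67/(-⅔) + 99/67 = 67*(-3/2) + 99/67 = -201/2 + 99/67 = -13269/134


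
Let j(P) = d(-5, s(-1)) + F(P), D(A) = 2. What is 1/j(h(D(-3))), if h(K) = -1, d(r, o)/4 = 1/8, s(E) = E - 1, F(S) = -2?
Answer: -2/3 ≈ -0.66667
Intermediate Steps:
s(E) = -1 + E
d(r, o) = 1/2 (d(r, o) = 4/8 = 4*(1/8) = 1/2)
j(P) = -3/2 (j(P) = 1/2 - 2 = -3/2)
1/j(h(D(-3))) = 1/(-3/2) = -2/3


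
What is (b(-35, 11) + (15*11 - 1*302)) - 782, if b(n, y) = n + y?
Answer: -943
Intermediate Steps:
(b(-35, 11) + (15*11 - 1*302)) - 782 = ((-35 + 11) + (15*11 - 1*302)) - 782 = (-24 + (165 - 302)) - 782 = (-24 - 137) - 782 = -161 - 782 = -943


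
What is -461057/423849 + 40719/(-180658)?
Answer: -100552342937/76571712642 ≈ -1.3132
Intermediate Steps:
-461057/423849 + 40719/(-180658) = -461057*1/423849 + 40719*(-1/180658) = -461057/423849 - 40719/180658 = -100552342937/76571712642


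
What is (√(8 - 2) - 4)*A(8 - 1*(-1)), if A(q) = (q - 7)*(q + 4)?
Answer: -104 + 26*√6 ≈ -40.313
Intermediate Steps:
A(q) = (-7 + q)*(4 + q)
(√(8 - 2) - 4)*A(8 - 1*(-1)) = (√(8 - 2) - 4)*(-28 + (8 - 1*(-1))² - 3*(8 - 1*(-1))) = (√6 - 4)*(-28 + (8 + 1)² - 3*(8 + 1)) = (-4 + √6)*(-28 + 9² - 3*9) = (-4 + √6)*(-28 + 81 - 27) = (-4 + √6)*26 = -104 + 26*√6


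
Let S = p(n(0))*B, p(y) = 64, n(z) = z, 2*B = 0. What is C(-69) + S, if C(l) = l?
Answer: -69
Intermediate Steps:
B = 0 (B = (1/2)*0 = 0)
S = 0 (S = 64*0 = 0)
C(-69) + S = -69 + 0 = -69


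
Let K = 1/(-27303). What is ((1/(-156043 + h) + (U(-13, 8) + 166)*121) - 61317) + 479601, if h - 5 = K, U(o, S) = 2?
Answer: 1868621122517877/4260305515 ≈ 4.3861e+5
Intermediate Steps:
K = -1/27303 ≈ -3.6626e-5
h = 136514/27303 (h = 5 - 1/27303 = 136514/27303 ≈ 5.0000)
((1/(-156043 + h) + (U(-13, 8) + 166)*121) - 61317) + 479601 = ((1/(-156043 + 136514/27303) + (2 + 166)*121) - 61317) + 479601 = ((1/(-4260305515/27303) + 168*121) - 61317) + 479601 = ((-27303/4260305515 + 20328) - 61317) + 479601 = (86603490481617/4260305515 - 61317) + 479601 = -174625662781638/4260305515 + 479601 = 1868621122517877/4260305515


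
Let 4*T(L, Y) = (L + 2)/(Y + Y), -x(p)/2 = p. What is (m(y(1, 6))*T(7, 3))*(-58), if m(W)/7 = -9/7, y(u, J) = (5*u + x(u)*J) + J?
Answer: 783/4 ≈ 195.75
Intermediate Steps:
x(p) = -2*p
T(L, Y) = (2 + L)/(8*Y) (T(L, Y) = ((L + 2)/(Y + Y))/4 = ((2 + L)/((2*Y)))/4 = ((2 + L)*(1/(2*Y)))/4 = ((2 + L)/(2*Y))/4 = (2 + L)/(8*Y))
y(u, J) = J + 5*u - 2*J*u (y(u, J) = (5*u + (-2*u)*J) + J = (5*u - 2*J*u) + J = J + 5*u - 2*J*u)
m(W) = -9 (m(W) = 7*(-9/7) = -9)
(m(y(1, 6))*T(7, 3))*(-58) = -9*(2 + 7)/(8*3)*(-58) = -9*9/(8*3)*(-58) = -9*3/8*(-58) = -27/8*(-58) = 783/4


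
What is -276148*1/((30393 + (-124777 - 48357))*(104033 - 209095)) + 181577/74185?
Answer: 25918287567/10589241085 ≈ 2.4476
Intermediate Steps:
-276148*1/((30393 + (-124777 - 48357))*(104033 - 209095)) + 181577/74185 = -276148*(-1/(105062*(30393 - 173134))) + 181577*(1/74185) = -276148/((-142741*(-105062))) + 181577/74185 = -276148/14996654942 + 181577/74185 = -276148*1/14996654942 + 181577/74185 = -1054/57239141 + 181577/74185 = 25918287567/10589241085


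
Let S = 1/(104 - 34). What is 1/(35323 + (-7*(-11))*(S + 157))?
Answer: 10/474131 ≈ 2.1091e-5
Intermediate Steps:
S = 1/70 ≈ 0.014286
1/(35323 + (-7*(-11))*(S + 157)) = 1/(35323 + (-7*(-11))*(1/70 + 157)) = 1/(35323 + 77*(10991/70)) = 1/(35323 + 120901/10) = 1/(474131/10) = 10/474131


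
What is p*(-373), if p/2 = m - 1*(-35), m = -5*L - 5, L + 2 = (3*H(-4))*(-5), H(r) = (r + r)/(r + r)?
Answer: -85790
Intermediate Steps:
H(r) = 1 (H(r) = (2*r)/((2*r)) = (2*r)*(1/(2*r)) = 1)
L = -17 (L = -2 + (3*1)*(-5) = -2 + 3*(-5) = -2 - 15 = -17)
m = 80 (m = -5*(-17) - 5 = 85 - 5 = 80)
p = 230 (p = 2*(80 - 1*(-35)) = 2*(80 + 35) = 2*115 = 230)
p*(-373) = 230*(-373) = -85790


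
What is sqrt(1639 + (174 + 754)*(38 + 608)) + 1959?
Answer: 1959 + sqrt(601127) ≈ 2734.3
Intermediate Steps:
sqrt(1639 + (174 + 754)*(38 + 608)) + 1959 = sqrt(1639 + 928*646) + 1959 = sqrt(1639 + 599488) + 1959 = sqrt(601127) + 1959 = 1959 + sqrt(601127)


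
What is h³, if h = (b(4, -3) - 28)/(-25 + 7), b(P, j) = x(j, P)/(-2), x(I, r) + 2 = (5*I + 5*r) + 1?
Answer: 125/27 ≈ 4.6296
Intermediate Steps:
x(I, r) = -1 + 5*I + 5*r (x(I, r) = -2 + ((5*I + 5*r) + 1) = -2 + (1 + 5*I + 5*r) = -1 + 5*I + 5*r)
b(P, j) = ½ - 5*P/2 - 5*j/2 (b(P, j) = (-1 + 5*j + 5*P)/(-2) = (-1 + 5*P + 5*j)*(-½) = ½ - 5*P/2 - 5*j/2)
h = 5/3 (h = ((½ - 5/2*4 - 5/2*(-3)) - 28)/(-25 + 7) = ((½ - 10 + 15/2) - 28)/(-18) = (-2 - 28)*(-1/18) = -30*(-1/18) = 5/3 ≈ 1.6667)
h³ = (5/3)³ = 125/27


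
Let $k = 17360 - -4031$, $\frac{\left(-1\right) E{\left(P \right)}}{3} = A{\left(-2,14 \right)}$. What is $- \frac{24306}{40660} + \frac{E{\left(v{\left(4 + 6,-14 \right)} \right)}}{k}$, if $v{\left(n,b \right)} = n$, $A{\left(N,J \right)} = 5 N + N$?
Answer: $- \frac{259232943}{434879030} \approx -0.5961$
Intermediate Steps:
$A{\left(N,J \right)} = 6 N$
$E{\left(P \right)} = 36$ ($E{\left(P \right)} = - 3 \cdot 6 \left(-2\right) = \left(-3\right) \left(-12\right) = 36$)
$k = 21391$ ($k = 17360 + 4031 = 21391$)
$- \frac{24306}{40660} + \frac{E{\left(v{\left(4 + 6,-14 \right)} \right)}}{k} = - \frac{24306}{40660} + \frac{36}{21391} = \left(-24306\right) \frac{1}{40660} + 36 \cdot \frac{1}{21391} = - \frac{12153}{20330} + \frac{36}{21391} = - \frac{259232943}{434879030}$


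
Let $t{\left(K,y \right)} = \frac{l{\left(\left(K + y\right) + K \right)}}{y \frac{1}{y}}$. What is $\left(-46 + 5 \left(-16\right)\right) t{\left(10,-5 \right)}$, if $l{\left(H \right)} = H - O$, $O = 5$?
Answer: $-1260$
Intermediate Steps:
$l{\left(H \right)} = -5 + H$ ($l{\left(H \right)} = H - 5 = -5 + H$)
$t{\left(K,y \right)} = -5 + y + 2 K$ ($t{\left(K,y \right)} = \frac{-5 + \left(\left(K + y\right) + K\right)}{y \frac{1}{y}} = \frac{-5 + \left(y + 2 K\right)}{1} = \left(-5 + y + 2 K\right) 1 = -5 + y + 2 K$)
$\left(-46 + 5 \left(-16\right)\right) t{\left(10,-5 \right)} = \left(-46 + 5 \left(-16\right)\right) \left(-5 - 5 + 2 \cdot 10\right) = \left(-46 - 80\right) \left(-5 - 5 + 20\right) = \left(-126\right) 10 = -1260$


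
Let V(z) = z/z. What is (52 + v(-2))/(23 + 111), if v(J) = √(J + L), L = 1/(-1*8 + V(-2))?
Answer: 26/67 + I*√105/938 ≈ 0.38806 + 0.010924*I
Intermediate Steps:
V(z) = 1
L = -⅐ (L = 1/(-1*8 + 1) = 1/(-8 + 1) = 1/(-7) = -⅐ ≈ -0.14286)
v(J) = √(-⅐ + J) (v(J) = √(J - ⅐) = √(-⅐ + J))
(52 + v(-2))/(23 + 111) = (52 + √(-7 + 49*(-2))/7)/(23 + 111) = (52 + √(-7 - 98)/7)/134 = (52 + √(-105)/7)/134 = (52 + (I*√105)/7)/134 = (52 + I*√105/7)/134 = 26/67 + I*√105/938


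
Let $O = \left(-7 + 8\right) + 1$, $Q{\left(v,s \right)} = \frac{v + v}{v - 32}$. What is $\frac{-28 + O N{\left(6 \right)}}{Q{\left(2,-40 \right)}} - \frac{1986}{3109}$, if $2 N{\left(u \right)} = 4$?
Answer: $\frac{557634}{3109} \approx 179.36$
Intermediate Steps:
$Q{\left(v,s \right)} = \frac{2 v}{-32 + v}$
$O = 2$ ($O = 1 + 1 = 2$)
$N{\left(u \right)} = 2$ ($N{\left(u \right)} = \frac{1}{2} \cdot 4 = 2$)
$\frac{-28 + O N{\left(6 \right)}}{Q{\left(2,-40 \right)}} - \frac{1986}{3109} = \frac{-28 + 2 \cdot 2}{2 \cdot 2 \frac{1}{-32 + 2}} - \frac{1986}{3109} = \frac{-28 + 4}{2 \cdot 2 \frac{1}{-30}} - \frac{1986}{3109} = - \frac{24}{2 \cdot 2 \left(- \frac{1}{30}\right)} - \frac{1986}{3109} = - \frac{24}{- \frac{2}{15}} - \frac{1986}{3109} = \left(-24\right) \left(- \frac{15}{2}\right) - \frac{1986}{3109} = 180 - \frac{1986}{3109} = \frac{557634}{3109}$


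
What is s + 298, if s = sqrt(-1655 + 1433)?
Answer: 298 + I*sqrt(222) ≈ 298.0 + 14.9*I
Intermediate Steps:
s = I*sqrt(222) (s = sqrt(-222) = I*sqrt(222) ≈ 14.9*I)
s + 298 = I*sqrt(222) + 298 = 298 + I*sqrt(222)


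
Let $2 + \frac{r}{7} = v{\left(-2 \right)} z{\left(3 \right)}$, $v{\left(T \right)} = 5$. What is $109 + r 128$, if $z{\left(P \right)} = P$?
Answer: $11757$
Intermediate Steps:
$r = 91$ ($r = -14 + 7 \cdot 5 \cdot 3 = -14 + 7 \cdot 15 = -14 + 105 = 91$)
$109 + r 128 = 109 + 91 \cdot 128 = 109 + 11648 = 11757$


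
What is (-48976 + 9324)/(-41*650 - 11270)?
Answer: 9913/9480 ≈ 1.0457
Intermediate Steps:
(-48976 + 9324)/(-41*650 - 11270) = -39652/(-26650 - 11270) = -39652/(-37920) = -39652*(-1/37920) = 9913/9480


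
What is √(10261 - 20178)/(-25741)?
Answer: -I*√9917/25741 ≈ -0.0038687*I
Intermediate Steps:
√(10261 - 20178)/(-25741) = √(-9917)*(-1/25741) = (I*√9917)*(-1/25741) = -I*√9917/25741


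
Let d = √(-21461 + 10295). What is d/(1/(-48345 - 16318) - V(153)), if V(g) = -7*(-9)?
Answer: -64663*I*√11166/4073770 ≈ -1.6773*I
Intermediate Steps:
V(g) = 63
d = I*√11166 (d = √(-11166) = I*√11166 ≈ 105.67*I)
d/(1/(-48345 - 16318) - V(153)) = (I*√11166)/(1/(-48345 - 16318) - 1*63) = (I*√11166)/(1/(-64663) - 63) = (I*√11166)/(-1/64663 - 63) = (I*√11166)/(-4073770/64663) = (I*√11166)*(-64663/4073770) = -64663*I*√11166/4073770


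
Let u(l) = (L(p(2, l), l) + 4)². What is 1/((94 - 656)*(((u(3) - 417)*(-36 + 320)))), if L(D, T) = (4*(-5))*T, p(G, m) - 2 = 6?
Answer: -1/433974152 ≈ -2.3043e-9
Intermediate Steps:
p(G, m) = 8 (p(G, m) = 2 + 6 = 8)
L(D, T) = -20*T
u(l) = (4 - 20*l)² (u(l) = (-20*l + 4)² = (4 - 20*l)²)
1/((94 - 656)*(((u(3) - 417)*(-36 + 320)))) = 1/((94 - 656)*(((16*(-1 + 5*3)² - 417)*(-36 + 320)))) = 1/((-562)*(((16*(-1 + 15)² - 417)*284))) = -1/(284*(16*14² - 417))/562 = -1/(284*(16*196 - 417))/562 = -1/(284*(3136 - 417))/562 = -1/(562*(2719*284)) = -1/562/772196 = -1/562*1/772196 = -1/433974152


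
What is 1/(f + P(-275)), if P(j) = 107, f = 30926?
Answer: 1/31033 ≈ 3.2224e-5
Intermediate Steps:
1/(f + P(-275)) = 1/(30926 + 107) = 1/31033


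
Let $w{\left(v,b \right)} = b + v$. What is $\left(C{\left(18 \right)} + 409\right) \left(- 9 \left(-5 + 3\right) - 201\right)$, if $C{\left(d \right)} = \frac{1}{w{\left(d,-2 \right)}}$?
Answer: $- \frac{1197735}{16} \approx -74859.0$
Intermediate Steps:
$C{\left(d \right)} = \frac{1}{-2 + d}$
$\left(C{\left(18 \right)} + 409\right) \left(- 9 \left(-5 + 3\right) - 201\right) = \left(\frac{1}{-2 + 18} + 409\right) \left(- 9 \left(-5 + 3\right) - 201\right) = \left(\frac{1}{16} + 409\right) \left(\left(-9\right) \left(-2\right) - 201\right) = \left(\frac{1}{16} + 409\right) \left(18 - 201\right) = \frac{6545}{16} \left(-183\right) = - \frac{1197735}{16}$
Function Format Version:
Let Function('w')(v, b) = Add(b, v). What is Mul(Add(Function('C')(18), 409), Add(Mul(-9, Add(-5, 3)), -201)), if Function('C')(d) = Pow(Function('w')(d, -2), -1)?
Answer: Rational(-1197735, 16) ≈ -74859.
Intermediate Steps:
Function('C')(d) = Pow(Add(-2, d), -1)
Mul(Add(Function('C')(18), 409), Add(Mul(-9, Add(-5, 3)), -201)) = Mul(Add(Pow(Add(-2, 18), -1), 409), Add(Mul(-9, Add(-5, 3)), -201)) = Mul(Add(Pow(16, -1), 409), Add(Mul(-9, -2), -201)) = Mul(Add(Rational(1, 16), 409), Add(18, -201)) = Mul(Rational(6545, 16), -183) = Rational(-1197735, 16)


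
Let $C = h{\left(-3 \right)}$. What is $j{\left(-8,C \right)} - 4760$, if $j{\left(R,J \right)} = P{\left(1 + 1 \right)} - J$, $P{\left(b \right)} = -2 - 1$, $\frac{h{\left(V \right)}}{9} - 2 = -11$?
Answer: $-4682$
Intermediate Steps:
$h{\left(V \right)} = -81$ ($h{\left(V \right)} = 18 + 9 \left(-11\right) = 18 - 99 = -81$)
$C = -81$
$P{\left(b \right)} = -3$ ($P{\left(b \right)} = -2 - 1 = -3$)
$j{\left(R,J \right)} = -3 - J$
$j{\left(-8,C \right)} - 4760 = \left(-3 - -81\right) - 4760 = \left(-3 + 81\right) - 4760 = 78 - 4760 = -4682$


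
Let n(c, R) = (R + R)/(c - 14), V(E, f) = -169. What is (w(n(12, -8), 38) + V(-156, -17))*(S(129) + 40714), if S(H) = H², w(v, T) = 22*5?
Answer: -3383945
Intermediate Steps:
n(c, R) = 2*R/(-14 + c) (n(c, R) = (2*R)/(-14 + c) = 2*R/(-14 + c))
w(v, T) = 110
(w(n(12, -8), 38) + V(-156, -17))*(S(129) + 40714) = (110 - 169)*(129² + 40714) = -59*(16641 + 40714) = -59*57355 = -3383945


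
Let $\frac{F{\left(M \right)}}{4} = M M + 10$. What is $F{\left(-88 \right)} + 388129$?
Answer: $419145$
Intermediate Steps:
$F{\left(M \right)} = 40 + 4 M^{2}$ ($F{\left(M \right)} = 4 \left(M M + 10\right) = 4 \left(M^{2} + 10\right) = 4 \left(10 + M^{2}\right) = 40 + 4 M^{2}$)
$F{\left(-88 \right)} + 388129 = \left(40 + 4 \left(-88\right)^{2}\right) + 388129 = \left(40 + 4 \cdot 7744\right) + 388129 = \left(40 + 30976\right) + 388129 = 31016 + 388129 = 419145$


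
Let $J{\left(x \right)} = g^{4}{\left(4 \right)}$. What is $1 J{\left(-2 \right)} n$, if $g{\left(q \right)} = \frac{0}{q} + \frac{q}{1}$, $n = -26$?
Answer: $-6656$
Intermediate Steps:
$g{\left(q \right)} = q$ ($g{\left(q \right)} = 0 + q 1 = 0 + q = q$)
$J{\left(x \right)} = 256$ ($J{\left(x \right)} = 4^{4} = 256$)
$1 J{\left(-2 \right)} n = 1 \cdot 256 \left(-26\right) = 256 \left(-26\right) = -6656$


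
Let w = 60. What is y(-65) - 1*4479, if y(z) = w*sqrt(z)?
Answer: -4479 + 60*I*sqrt(65) ≈ -4479.0 + 483.74*I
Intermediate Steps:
y(z) = 60*sqrt(z)
y(-65) - 1*4479 = 60*sqrt(-65) - 1*4479 = 60*(I*sqrt(65)) - 4479 = 60*I*sqrt(65) - 4479 = -4479 + 60*I*sqrt(65)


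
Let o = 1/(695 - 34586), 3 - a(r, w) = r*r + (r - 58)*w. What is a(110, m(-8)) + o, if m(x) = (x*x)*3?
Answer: -748347172/33891 ≈ -22081.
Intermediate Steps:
m(x) = 3*x² (m(x) = x²*3 = 3*x²)
a(r, w) = 3 - r² - w*(-58 + r) (a(r, w) = 3 - (r*r + (r - 58)*w) = 3 - (r² + (-58 + r)*w) = 3 - (r² + w*(-58 + r)) = 3 + (-r² - w*(-58 + r)) = 3 - r² - w*(-58 + r))
o = -1/33891 (o = 1/(-33891) = -1/33891 ≈ -2.9506e-5)
a(110, m(-8)) + o = (3 - 1*110² + 58*(3*(-8)²) - 1*110*3*(-8)²) - 1/33891 = (3 - 1*12100 + 58*(3*64) - 1*110*3*64) - 1/33891 = (3 - 12100 + 58*192 - 1*110*192) - 1/33891 = (3 - 12100 + 11136 - 21120) - 1/33891 = -22081 - 1/33891 = -748347172/33891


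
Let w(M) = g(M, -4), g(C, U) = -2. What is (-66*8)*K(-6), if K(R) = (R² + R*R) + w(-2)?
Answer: -36960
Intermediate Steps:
w(M) = -2
K(R) = -2 + 2*R² (K(R) = (R² + R*R) - 2 = (R² + R²) - 2 = 2*R² - 2 = -2 + 2*R²)
(-66*8)*K(-6) = (-66*8)*(-2 + 2*(-6)²) = -528*(-2 + 2*36) = -528*(-2 + 72) = -528*70 = -36960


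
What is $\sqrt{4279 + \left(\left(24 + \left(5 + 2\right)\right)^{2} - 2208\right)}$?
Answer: $2 \sqrt{758} \approx 55.064$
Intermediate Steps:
$\sqrt{4279 + \left(\left(24 + \left(5 + 2\right)\right)^{2} - 2208\right)} = \sqrt{4279 - \left(2208 - \left(24 + 7\right)^{2}\right)} = \sqrt{4279 - \left(2208 - 31^{2}\right)} = \sqrt{4279 + \left(961 - 2208\right)} = \sqrt{4279 - 1247} = \sqrt{3032} = 2 \sqrt{758}$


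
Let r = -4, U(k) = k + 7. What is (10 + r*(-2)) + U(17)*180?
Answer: 4338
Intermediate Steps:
U(k) = 7 + k
(10 + r*(-2)) + U(17)*180 = (10 - 4*(-2)) + (7 + 17)*180 = (10 + 8) + 24*180 = 18 + 4320 = 4338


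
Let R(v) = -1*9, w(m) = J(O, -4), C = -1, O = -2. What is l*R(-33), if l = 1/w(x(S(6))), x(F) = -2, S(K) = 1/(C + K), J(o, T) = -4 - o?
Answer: 9/2 ≈ 4.5000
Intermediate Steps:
S(K) = 1/(-1 + K)
w(m) = -2 (w(m) = -4 - 1*(-2) = -4 + 2 = -2)
R(v) = -9
l = -½ (l = 1/(-2) = -½ ≈ -0.50000)
l*R(-33) = -½*(-9) = 9/2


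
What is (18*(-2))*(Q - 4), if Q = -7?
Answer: 396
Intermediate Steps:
(18*(-2))*(Q - 4) = (18*(-2))*(-7 - 4) = -36*(-11) = 396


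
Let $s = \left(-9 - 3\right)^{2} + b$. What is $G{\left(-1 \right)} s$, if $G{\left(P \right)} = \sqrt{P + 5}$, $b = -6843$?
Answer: $-13398$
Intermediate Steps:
$G{\left(P \right)} = \sqrt{5 + P}$
$s = -6699$ ($s = \left(-9 - 3\right)^{2} - 6843 = \left(-12\right)^{2} - 6843 = 144 - 6843 = -6699$)
$G{\left(-1 \right)} s = \sqrt{5 - 1} \left(-6699\right) = \sqrt{4} \left(-6699\right) = 2 \left(-6699\right) = -13398$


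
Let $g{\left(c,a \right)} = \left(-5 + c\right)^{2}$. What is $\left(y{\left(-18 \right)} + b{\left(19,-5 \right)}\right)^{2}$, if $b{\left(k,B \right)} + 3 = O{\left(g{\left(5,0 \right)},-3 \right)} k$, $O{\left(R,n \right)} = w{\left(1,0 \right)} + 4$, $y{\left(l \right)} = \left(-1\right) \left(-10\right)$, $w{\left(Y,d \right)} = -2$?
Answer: $2025$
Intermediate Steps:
$y{\left(l \right)} = 10$
$O{\left(R,n \right)} = 2$ ($O{\left(R,n \right)} = -2 + 4 = 2$)
$b{\left(k,B \right)} = -3 + 2 k$
$\left(y{\left(-18 \right)} + b{\left(19,-5 \right)}\right)^{2} = \left(10 + \left(-3 + 2 \cdot 19\right)\right)^{2} = \left(10 + \left(-3 + 38\right)\right)^{2} = \left(10 + 35\right)^{2} = 45^{2} = 2025$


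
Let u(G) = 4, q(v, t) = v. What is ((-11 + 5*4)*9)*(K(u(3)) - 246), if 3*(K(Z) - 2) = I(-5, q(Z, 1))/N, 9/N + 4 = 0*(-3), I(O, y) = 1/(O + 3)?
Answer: -19758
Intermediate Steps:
I(O, y) = 1/(3 + O)
N = -9/4 (N = 9/(-4 + 0*(-3)) = 9/(-4 + 0) = 9/(-4) = 9*(-1/4) = -9/4 ≈ -2.2500)
K(Z) = 56/27 (K(Z) = 2 + (1/((3 - 5)*(-9/4)))/3 = 2 + (-4/9/(-2))/3 = 2 + (-1/2*(-4/9))/3 = 2 + (1/3)*(2/9) = 2 + 2/27 = 56/27)
((-11 + 5*4)*9)*(K(u(3)) - 246) = ((-11 + 5*4)*9)*(56/27 - 246) = ((-11 + 20)*9)*(-6586/27) = (9*9)*(-6586/27) = 81*(-6586/27) = -19758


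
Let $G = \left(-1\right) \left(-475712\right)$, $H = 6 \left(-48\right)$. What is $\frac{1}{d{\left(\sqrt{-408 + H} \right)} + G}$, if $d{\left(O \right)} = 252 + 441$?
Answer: $\frac{1}{476405} \approx 2.0991 \cdot 10^{-6}$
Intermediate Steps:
$H = -288$
$G = 475712$
$d{\left(O \right)} = 693$
$\frac{1}{d{\left(\sqrt{-408 + H} \right)} + G} = \frac{1}{693 + 475712} = \frac{1}{476405}$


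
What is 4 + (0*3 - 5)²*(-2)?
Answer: -46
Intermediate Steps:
4 + (0*3 - 5)²*(-2) = 4 + (0 - 5)²*(-2) = 4 + (-5)²*(-2) = 4 + 25*(-2) = 4 - 50 = -46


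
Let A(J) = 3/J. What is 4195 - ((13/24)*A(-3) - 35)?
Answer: 101533/24 ≈ 4230.5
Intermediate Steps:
4195 - ((13/24)*A(-3) - 35) = 4195 - ((13/24)*(3/(-3)) - 35) = 4195 - ((13*(1/24))*(3*(-1/3)) - 35) = 4195 - ((13/24)*(-1) - 35) = 4195 - (-13/24 - 35) = 4195 - 1*(-853/24) = 4195 + 853/24 = 101533/24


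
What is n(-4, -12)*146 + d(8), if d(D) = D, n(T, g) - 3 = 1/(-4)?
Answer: 819/2 ≈ 409.50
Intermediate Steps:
n(T, g) = 11/4 (n(T, g) = 3 + 1/(-4) = 3 - ¼ = 11/4)
n(-4, -12)*146 + d(8) = (11/4)*146 + 8 = 803/2 + 8 = 819/2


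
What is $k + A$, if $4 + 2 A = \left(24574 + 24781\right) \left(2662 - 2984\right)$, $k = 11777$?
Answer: $-7934380$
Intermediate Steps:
$A = -7946157$ ($A = -2 + \frac{\left(24574 + 24781\right) \left(2662 - 2984\right)}{2} = -2 + \frac{49355 \left(-322\right)}{2} = -2 + \frac{1}{2} \left(-15892310\right) = -2 - 7946155 = -7946157$)
$k + A = 11777 - 7946157 = -7934380$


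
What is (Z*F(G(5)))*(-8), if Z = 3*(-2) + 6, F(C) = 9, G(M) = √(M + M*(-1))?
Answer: 0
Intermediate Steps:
G(M) = 0 (G(M) = √(M - M) = √0 = 0)
Z = 0 (Z = -6 + 6 = 0)
(Z*F(G(5)))*(-8) = (0*9)*(-8) = 0*(-8) = 0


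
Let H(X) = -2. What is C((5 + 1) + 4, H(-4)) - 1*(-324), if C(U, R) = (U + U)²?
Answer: 724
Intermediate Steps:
C(U, R) = 4*U² (C(U, R) = (2*U)² = 4*U²)
C((5 + 1) + 4, H(-4)) - 1*(-324) = 4*((5 + 1) + 4)² - 1*(-324) = 4*(6 + 4)² + 324 = 4*10² + 324 = 4*100 + 324 = 400 + 324 = 724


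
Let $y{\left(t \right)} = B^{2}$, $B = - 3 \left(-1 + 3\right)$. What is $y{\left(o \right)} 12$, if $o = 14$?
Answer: $432$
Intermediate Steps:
$B = -6$ ($B = \left(-3\right) 2 = -6$)
$y{\left(t \right)} = 36$ ($y{\left(t \right)} = \left(-6\right)^{2} = 36$)
$y{\left(o \right)} 12 = 36 \cdot 12 = 432$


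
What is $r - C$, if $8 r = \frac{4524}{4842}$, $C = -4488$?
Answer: $\frac{14487641}{3228} \approx 4488.1$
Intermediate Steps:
$r = \frac{377}{3228}$ ($r = \frac{4524 \cdot \frac{1}{4842}}{8} = \frac{1}{8} \cdot \frac{754}{807} = \frac{377}{3228} \approx 0.11679$)
$r - C = \frac{377}{3228} - -4488 = \frac{377}{3228} + 4488 = \frac{14487641}{3228}$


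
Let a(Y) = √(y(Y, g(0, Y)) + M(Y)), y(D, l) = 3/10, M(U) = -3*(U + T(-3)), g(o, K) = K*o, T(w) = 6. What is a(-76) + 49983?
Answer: 49983 + √21030/10 ≈ 49998.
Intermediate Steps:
M(U) = -18 - 3*U (M(U) = -3*(U + 6) = -3*(6 + U) = -18 - 3*U)
y(D, l) = 3/10 (y(D, l) = 3*(⅒) = 3/10)
a(Y) = √(-177/10 - 3*Y) (a(Y) = √(3/10 + (-18 - 3*Y)) = √(-177/10 - 3*Y))
a(-76) + 49983 = √(-1770 - 300*(-76))/10 + 49983 = √(-1770 + 22800)/10 + 49983 = √21030/10 + 49983 = 49983 + √21030/10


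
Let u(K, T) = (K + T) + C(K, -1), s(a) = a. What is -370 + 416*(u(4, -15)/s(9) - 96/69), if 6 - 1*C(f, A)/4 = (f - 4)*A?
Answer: -72014/207 ≈ -347.89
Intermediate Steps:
C(f, A) = 24 - 4*A*(-4 + f) (C(f, A) = 24 - 4*(f - 4)*A = 24 - 4*(-4 + f)*A = 24 - 4*A*(-4 + f))
u(K, T) = 8 + T + 5*K (u(K, T) = (K + T) + (24 + 16*(-1) - 4*(-1)*K) = (K + T) + (24 - 16 + 4*K) = (K + T) + (8 + 4*K) = 8 + T + 5*K)
-370 + 416*(u(4, -15)/s(9) - 96/69) = -370 + 416*((8 - 15 + 5*4)/9 - 96/69) = -370 + 416*((8 - 15 + 20)*(1/9) - 96*1/69) = -370 + 416*(13*(1/9) - 32/23) = -370 + 416*(13/9 - 32/23) = -370 + 416*(11/207) = -370 + 4576/207 = -72014/207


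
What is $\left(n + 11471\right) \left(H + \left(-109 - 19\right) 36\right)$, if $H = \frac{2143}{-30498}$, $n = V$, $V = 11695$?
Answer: $- \frac{41739467319}{391} \approx -1.0675 \cdot 10^{8}$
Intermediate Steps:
$n = 11695$
$H = - \frac{2143}{30498}$ ($H = 2143 \left(- \frac{1}{30498}\right) = - \frac{2143}{30498} \approx -0.070267$)
$\left(n + 11471\right) \left(H + \left(-109 - 19\right) 36\right) = \left(11695 + 11471\right) \left(- \frac{2143}{30498} + \left(-109 - 19\right) 36\right) = 23166 \left(- \frac{2143}{30498} - 4608\right) = 23166 \left(- \frac{140536927}{30498}\right) = - \frac{41739467319}{391}$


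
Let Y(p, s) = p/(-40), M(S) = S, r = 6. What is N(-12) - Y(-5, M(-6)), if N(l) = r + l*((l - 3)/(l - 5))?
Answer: -641/136 ≈ -4.7132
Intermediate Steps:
Y(p, s) = -p/40 (Y(p, s) = p*(-1/40) = -p/40)
N(l) = 6 + l*(-3 + l)/(-5 + l) (N(l) = 6 + l*((l - 3)/(l - 5)) = 6 + l*((-3 + l)/(-5 + l)) = 6 + l*(-3 + l)/(-5 + l))
N(-12) - Y(-5, M(-6)) = (-30 + (-12)² + 3*(-12))/(-5 - 12) - (-1)*(-5)/40 = (-30 + 144 - 36)/(-17) - 1*⅛ = -1/17*78 - ⅛ = -78/17 - ⅛ = -641/136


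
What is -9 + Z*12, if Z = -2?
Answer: -33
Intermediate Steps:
-9 + Z*12 = -9 - 2*12 = -9 - 24 = -33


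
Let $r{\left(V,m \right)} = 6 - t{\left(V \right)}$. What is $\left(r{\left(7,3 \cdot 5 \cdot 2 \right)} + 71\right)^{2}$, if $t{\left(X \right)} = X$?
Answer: $4900$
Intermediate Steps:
$r{\left(V,m \right)} = 6 - V$
$\left(r{\left(7,3 \cdot 5 \cdot 2 \right)} + 71\right)^{2} = \left(\left(6 - 7\right) + 71\right)^{2} = \left(-1 + 71\right)^{2} = 70^{2} = 4900$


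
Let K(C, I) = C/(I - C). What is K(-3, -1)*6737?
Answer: -20211/2 ≈ -10106.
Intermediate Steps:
K(-3, -1)*6737 = -1*(-3)/(-3 - 1*(-1))*6737 = -1*(-3)/(-3 + 1)*6737 = -1*(-3)/(-2)*6737 = -1*(-3)*(-1/2)*6737 = -3/2*6737 = -20211/2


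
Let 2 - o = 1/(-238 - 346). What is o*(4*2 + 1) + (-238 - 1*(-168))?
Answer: -30359/584 ≈ -51.985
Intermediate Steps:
o = 1169/584 (o = 2 - 1/(-238 - 346) = 2 - 1/(-584) = 2 - 1*(-1/584) = 2 + 1/584 = 1169/584 ≈ 2.0017)
o*(4*2 + 1) + (-238 - 1*(-168)) = 1169*(4*2 + 1)/584 + (-238 - 1*(-168)) = 1169*(8 + 1)/584 + (-238 + 168) = (1169/584)*9 - 70 = 10521/584 - 70 = -30359/584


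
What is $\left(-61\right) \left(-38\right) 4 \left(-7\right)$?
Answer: $-64904$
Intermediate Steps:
$\left(-61\right) \left(-38\right) 4 \left(-7\right) = 2318 \left(-28\right) = -64904$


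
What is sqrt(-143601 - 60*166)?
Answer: I*sqrt(153561) ≈ 391.87*I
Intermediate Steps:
sqrt(-143601 - 60*166) = sqrt(-143601 - 9960) = sqrt(-153561) = I*sqrt(153561)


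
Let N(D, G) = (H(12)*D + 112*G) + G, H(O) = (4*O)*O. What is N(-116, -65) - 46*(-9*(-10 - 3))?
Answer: -79543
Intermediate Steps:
H(O) = 4*O²
N(D, G) = 113*G + 576*D (N(D, G) = ((4*12²)*D + 112*G) + G = ((4*144)*D + 112*G) + G = (576*D + 112*G) + G = (112*G + 576*D) + G = 113*G + 576*D)
N(-116, -65) - 46*(-9*(-10 - 3)) = (113*(-65) + 576*(-116)) - 46*(-9*(-10 - 3)) = (-7345 - 66816) - 46*(-9*(-13)) = -74161 - 46*117 = -74161 - 1*5382 = -74161 - 5382 = -79543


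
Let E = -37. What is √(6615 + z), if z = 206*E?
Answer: I*√1007 ≈ 31.733*I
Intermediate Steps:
z = -7622 (z = 206*(-37) = -7622)
√(6615 + z) = √(6615 - 7622) = √(-1007) = I*√1007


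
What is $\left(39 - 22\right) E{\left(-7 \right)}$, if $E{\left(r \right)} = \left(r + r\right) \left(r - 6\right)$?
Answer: $3094$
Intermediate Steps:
$E{\left(r \right)} = 2 r \left(-6 + r\right)$
$\left(39 - 22\right) E{\left(-7 \right)} = \left(39 - 22\right) 2 \left(-7\right) \left(-6 - 7\right) = 17 \cdot 2 \left(-7\right) \left(-13\right) = 17 \cdot 182 = 3094$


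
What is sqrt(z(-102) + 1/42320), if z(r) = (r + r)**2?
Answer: sqrt(8805945605)/460 ≈ 204.00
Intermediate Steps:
z(r) = 4*r**2 (z(r) = (2*r)**2 = 4*r**2)
sqrt(z(-102) + 1/42320) = sqrt(4*(-102)**2 + 1/42320) = sqrt(4*10404 + 1/42320) = sqrt(41616 + 1/42320) = sqrt(1761189121/42320) = sqrt(8805945605)/460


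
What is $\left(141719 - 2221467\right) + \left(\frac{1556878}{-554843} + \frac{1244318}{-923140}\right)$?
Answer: $- \frac{532622204590899977}{256098883510} \approx -2.0798 \cdot 10^{6}$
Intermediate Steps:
$\left(141719 - 2221467\right) + \left(\frac{1556878}{-554843} + \frac{1244318}{-923140}\right) = -2079748 + \left(1556878 \left(- \frac{1}{554843}\right) + 1244318 \left(- \frac{1}{923140}\right)\right) = -2079748 - \frac{1063808744497}{256098883510} = - \frac{532622204590899977}{256098883510}$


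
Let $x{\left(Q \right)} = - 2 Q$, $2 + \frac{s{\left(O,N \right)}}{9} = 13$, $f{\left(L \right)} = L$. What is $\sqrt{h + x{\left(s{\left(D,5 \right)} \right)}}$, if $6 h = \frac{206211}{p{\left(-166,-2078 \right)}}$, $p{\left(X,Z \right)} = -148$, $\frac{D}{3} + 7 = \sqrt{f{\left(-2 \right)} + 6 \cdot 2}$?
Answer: $\frac{i \sqrt{9423530}}{148} \approx 20.742 i$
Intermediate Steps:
$D = -21 + 3 \sqrt{10}$ ($D = -21 + 3 \sqrt{-2 + 6 \cdot 2} = -21 + 3 \sqrt{-2 + 12} = -21 + 3 \sqrt{10} \approx -11.513$)
$s{\left(O,N \right)} = 99$ ($s{\left(O,N \right)} = -18 + 9 \cdot 13 = -18 + 117 = 99$)
$h = - \frac{68737}{296}$ ($h = \frac{206211 \frac{1}{-148}}{6} = \frac{206211 \left(- \frac{1}{148}\right)}{6} = \frac{1}{6} \left(- \frac{206211}{148}\right) = - \frac{68737}{296} \approx -232.22$)
$\sqrt{h + x{\left(s{\left(D,5 \right)} \right)}} = \sqrt{- \frac{68737}{296} - 198} = \sqrt{- \frac{127345}{296}} = \frac{i \sqrt{9423530}}{148}$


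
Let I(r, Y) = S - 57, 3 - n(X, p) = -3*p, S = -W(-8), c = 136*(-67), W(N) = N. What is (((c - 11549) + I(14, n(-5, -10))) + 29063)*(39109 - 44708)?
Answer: -46768447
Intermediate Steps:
c = -9112
S = 8 (S = -1*(-8) = 8)
n(X, p) = 3 + 3*p (n(X, p) = 3 - (-3)*p = 3 + 3*p)
I(r, Y) = -49 (I(r, Y) = 8 - 57 = -49)
(((c - 11549) + I(14, n(-5, -10))) + 29063)*(39109 - 44708) = (((-9112 - 11549) - 49) + 29063)*(39109 - 44708) = ((-20661 - 49) + 29063)*(-5599) = (-20710 + 29063)*(-5599) = 8353*(-5599) = -46768447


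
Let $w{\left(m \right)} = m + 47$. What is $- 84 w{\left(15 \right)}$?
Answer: $-5208$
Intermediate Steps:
$w{\left(m \right)} = 47 + m$
$- 84 w{\left(15 \right)} = - 84 \left(47 + 15\right) = \left(-84\right) 62 = -5208$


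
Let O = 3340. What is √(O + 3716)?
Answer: 84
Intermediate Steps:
√(O + 3716) = √(3340 + 3716) = √7056 = 84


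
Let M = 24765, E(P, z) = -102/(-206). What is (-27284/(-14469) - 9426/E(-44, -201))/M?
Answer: -4682080766/6091521345 ≈ -0.76862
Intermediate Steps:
E(P, z) = 51/103 (E(P, z) = -102*(-1/206) = 51/103)
(-27284/(-14469) - 9426/E(-44, -201))/M = (-27284/(-14469) - 9426/51/103)/24765 = (-27284*(-1/14469) - 9426*103/51)*(1/24765) = (27284/14469 - 323626/17)*(1/24765) = -4682080766/245973*1/24765 = -4682080766/6091521345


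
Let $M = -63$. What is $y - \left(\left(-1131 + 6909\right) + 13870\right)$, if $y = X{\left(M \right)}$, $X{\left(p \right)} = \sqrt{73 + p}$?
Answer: $-19648 + \sqrt{10} \approx -19645.0$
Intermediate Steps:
$y = \sqrt{10}$ ($y = \sqrt{73 - 63} = \sqrt{10} \approx 3.1623$)
$y - \left(\left(-1131 + 6909\right) + 13870\right) = \sqrt{10} - \left(\left(-1131 + 6909\right) + 13870\right) = \sqrt{10} - \left(5778 + 13870\right) = \sqrt{10} - 19648 = -19648 + \sqrt{10}$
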